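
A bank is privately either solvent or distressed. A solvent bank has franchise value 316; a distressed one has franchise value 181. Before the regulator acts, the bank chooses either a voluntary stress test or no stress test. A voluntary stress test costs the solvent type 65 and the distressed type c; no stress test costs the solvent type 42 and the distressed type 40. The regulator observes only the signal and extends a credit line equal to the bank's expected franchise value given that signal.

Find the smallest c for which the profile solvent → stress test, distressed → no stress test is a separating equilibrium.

175

Under separation: stress test → solvent (pays 316); no stress test → distressed (pays 181).
Solvent: 316 − 65 = 251 ≥ 181 − 42 = 139. Holds regardless of c. ✓
Distressed: 181 − 40 ≥ 316 − c, so c ≥ 316 − 141 = 175.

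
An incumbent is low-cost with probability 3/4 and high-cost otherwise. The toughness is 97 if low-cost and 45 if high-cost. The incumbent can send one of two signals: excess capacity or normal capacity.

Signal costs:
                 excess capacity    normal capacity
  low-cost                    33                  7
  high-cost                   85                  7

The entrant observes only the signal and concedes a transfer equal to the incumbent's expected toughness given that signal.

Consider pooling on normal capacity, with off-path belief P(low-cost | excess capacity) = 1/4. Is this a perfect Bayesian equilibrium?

Yes

At the pooled signal (normal capacity) the entrant holds the prior 3/4 and pays 3/4·97 + 1/4·45 = 84. Off-path (excess capacity) belief 1/4 gives 1/4·97 + 3/4·45 = 58.
Low-cost: normal capacity gives 84 − 7 = 77; excess capacity gives 58 − 33 = 25. Stays. ✓
High-cost: normal capacity gives 84 − 7 = 77; excess capacity gives 58 − 85 = -27. Stays. ✓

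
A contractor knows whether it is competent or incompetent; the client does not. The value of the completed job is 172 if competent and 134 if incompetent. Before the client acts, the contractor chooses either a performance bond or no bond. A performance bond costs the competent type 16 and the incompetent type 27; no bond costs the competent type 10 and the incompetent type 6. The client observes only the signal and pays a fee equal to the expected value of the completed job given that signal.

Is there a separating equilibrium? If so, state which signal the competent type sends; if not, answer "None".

Try competent → bond, incompetent → no bond:
  If types separate, bond earns payment 172 and no bond earns 134.
  Competent: bond gives 172 − 16 = 156; no bond gives 134 − 10 = 124. No deviation. ✓
  Incompetent: no bond gives 134 − 6 = 128; bond gives 172 − 27 = 145. Would deviate. ✗
Try competent → no bond, incompetent → bond:
  If types separate, no bond earns payment 172 and bond earns 134.
  Competent: no bond gives 172 − 10 = 162; bond gives 134 − 16 = 118. No deviation. ✓
  Incompetent: bond gives 134 − 27 = 107; no bond gives 172 − 6 = 166. Would deviate. ✗
Neither assignment is incentive-compatible.

None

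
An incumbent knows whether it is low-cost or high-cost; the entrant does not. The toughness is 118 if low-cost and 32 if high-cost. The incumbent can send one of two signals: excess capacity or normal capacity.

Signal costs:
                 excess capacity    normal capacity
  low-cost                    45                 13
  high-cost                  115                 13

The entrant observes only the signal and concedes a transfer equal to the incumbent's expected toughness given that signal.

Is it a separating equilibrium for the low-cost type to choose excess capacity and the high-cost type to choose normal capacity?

Yes

If types separate, excess capacity earns payment 118 and normal capacity earns 32.
Low-cost: excess capacity gives 118 − 45 = 73; normal capacity gives 32 − 13 = 19. No deviation. ✓
High-cost: normal capacity gives 32 − 13 = 19; excess capacity gives 118 − 115 = 3. No deviation. ✓
Neither type gains from mimicking the other.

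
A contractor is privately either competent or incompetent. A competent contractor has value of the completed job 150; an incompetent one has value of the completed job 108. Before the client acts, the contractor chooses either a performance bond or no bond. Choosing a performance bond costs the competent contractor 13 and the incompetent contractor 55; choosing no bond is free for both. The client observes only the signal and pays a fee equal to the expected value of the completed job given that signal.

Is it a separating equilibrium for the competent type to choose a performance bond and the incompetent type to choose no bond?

If types separate, bond earns payment 150 and no bond earns 108.
Competent: bond gives 150 − 13 = 137; no bond gives 108 − 0 = 108. No deviation. ✓
Incompetent: no bond gives 108 − 0 = 108; bond gives 150 − 55 = 95. No deviation. ✓
Neither type gains from mimicking the other.

Yes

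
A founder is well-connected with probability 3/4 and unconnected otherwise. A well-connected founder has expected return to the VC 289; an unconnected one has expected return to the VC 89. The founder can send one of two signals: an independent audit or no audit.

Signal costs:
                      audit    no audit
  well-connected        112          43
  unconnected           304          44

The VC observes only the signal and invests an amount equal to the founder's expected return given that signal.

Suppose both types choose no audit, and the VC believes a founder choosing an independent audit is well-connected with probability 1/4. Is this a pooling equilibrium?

Yes

On the equilibrium path (no audit) the VC holds the prior 3/4 and pays 3/4·289 + 1/4·89 = 239. Off-path (audit) belief 1/4 gives 1/4·289 + 3/4·89 = 139.
Well-connected: no audit gives 239 − 43 = 196; audit gives 139 − 112 = 27. Stays. ✓
Unconnected: no audit gives 239 − 44 = 195; audit gives 139 − 304 = -165. Stays. ✓
Beliefs are Bayes-consistent on-path and both types best-respond.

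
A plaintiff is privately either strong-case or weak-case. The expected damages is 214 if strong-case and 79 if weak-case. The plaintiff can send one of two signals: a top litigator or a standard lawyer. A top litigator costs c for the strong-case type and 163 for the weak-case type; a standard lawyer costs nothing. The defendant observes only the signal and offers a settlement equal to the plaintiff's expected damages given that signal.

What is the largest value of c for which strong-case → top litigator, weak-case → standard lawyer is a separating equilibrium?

135

Under separation: top litigator → strong-case (pays 214); standard lawyer → weak-case (pays 79).
Weak-case: 79 − 0 = 79 ≥ 214 − 163 = 51. Holds regardless of c. ✓
Strong-case: 214 − c ≥ 79 − 0, so c ≤ 214 − 79 = 135.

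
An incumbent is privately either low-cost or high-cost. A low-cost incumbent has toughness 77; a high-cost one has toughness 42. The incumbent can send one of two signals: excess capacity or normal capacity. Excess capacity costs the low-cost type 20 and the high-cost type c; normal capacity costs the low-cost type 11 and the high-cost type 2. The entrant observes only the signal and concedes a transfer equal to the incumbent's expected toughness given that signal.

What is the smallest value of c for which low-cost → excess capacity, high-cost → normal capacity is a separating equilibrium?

37

Under separation: excess capacity → low-cost (pays 77); normal capacity → high-cost (pays 42).
Low-cost: 77 − 20 = 57 ≥ 42 − 11 = 31. Holds regardless of c. ✓
High-cost: 42 − 2 ≥ 77 − c, so c ≥ 77 − 40 = 37.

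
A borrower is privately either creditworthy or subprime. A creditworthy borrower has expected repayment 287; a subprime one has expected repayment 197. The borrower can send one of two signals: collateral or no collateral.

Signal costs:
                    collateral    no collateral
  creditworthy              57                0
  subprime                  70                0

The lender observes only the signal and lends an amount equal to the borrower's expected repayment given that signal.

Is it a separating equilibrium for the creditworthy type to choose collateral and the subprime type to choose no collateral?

No

Under separation the lender infers type exactly: collateral → creditworthy (pays 287), no collateral → subprime (pays 197).
Creditworthy: collateral gives 287 − 57 = 230; no collateral gives 197 − 0 = 197. No deviation. ✓
Subprime: no collateral gives 197 − 0 = 197; collateral gives 287 − 70 = 217. Would deviate. ✗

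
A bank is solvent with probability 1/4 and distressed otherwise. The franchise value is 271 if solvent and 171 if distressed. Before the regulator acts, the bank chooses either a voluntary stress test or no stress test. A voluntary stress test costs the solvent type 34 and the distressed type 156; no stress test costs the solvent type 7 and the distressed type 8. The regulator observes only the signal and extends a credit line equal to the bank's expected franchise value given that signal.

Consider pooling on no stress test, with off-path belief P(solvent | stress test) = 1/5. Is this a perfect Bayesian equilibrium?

Yes

On the equilibrium path (no stress test) the regulator holds the prior 1/4 and pays 1/4·271 + 3/4·171 = 196. Off-path (stress test) belief 1/5 gives 1/5·271 + 4/5·171 = 191.
Solvent: no stress test gives 196 − 7 = 189; stress test gives 191 − 34 = 157. Stays. ✓
Distressed: no stress test gives 196 − 8 = 188; stress test gives 191 − 156 = 35. Stays. ✓
Beliefs are Bayes-consistent on-path and both types best-respond.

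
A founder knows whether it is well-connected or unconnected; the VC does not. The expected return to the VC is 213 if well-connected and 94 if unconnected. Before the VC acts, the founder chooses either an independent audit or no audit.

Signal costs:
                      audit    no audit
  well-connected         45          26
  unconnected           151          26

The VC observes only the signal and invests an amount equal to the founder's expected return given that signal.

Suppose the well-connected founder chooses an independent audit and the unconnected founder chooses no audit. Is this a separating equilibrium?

Yes

If types separate, audit earns payment 213 and no audit earns 94.
Well-connected: audit gives 213 − 45 = 168; no audit gives 94 − 26 = 68. No deviation. ✓
Unconnected: no audit gives 94 − 26 = 68; audit gives 213 − 151 = 62. No deviation. ✓
Both incentive constraints hold.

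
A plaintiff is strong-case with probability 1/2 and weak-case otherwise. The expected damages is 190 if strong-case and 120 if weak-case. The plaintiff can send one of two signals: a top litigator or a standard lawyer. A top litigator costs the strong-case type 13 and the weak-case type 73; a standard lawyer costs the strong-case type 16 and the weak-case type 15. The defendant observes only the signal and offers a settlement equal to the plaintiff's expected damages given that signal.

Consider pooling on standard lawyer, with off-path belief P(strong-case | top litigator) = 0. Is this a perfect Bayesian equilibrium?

On the equilibrium path (standard lawyer) the defendant holds the prior 1/2 and pays 1/2·190 + 1/2·120 = 155. Off-path (top litigator) belief 0 gives 0·190 + 1·120 = 120.
Strong-case: standard lawyer gives 155 − 16 = 139; top litigator gives 120 − 13 = 107. Stays. ✓
Weak-case: standard lawyer gives 155 − 15 = 140; top litigator gives 120 − 73 = 47. Stays. ✓
Beliefs are Bayes-consistent on-path and both types best-respond.

Yes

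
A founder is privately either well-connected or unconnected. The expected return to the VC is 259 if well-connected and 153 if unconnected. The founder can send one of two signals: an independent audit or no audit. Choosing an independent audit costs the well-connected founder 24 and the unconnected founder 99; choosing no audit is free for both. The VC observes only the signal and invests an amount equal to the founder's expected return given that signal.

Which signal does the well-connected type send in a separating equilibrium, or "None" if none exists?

Try well-connected → audit, unconnected → no audit:
  Under separation the VC infers type exactly: audit → well-connected (pays 259), no audit → unconnected (pays 153).
  Well-connected: audit gives 259 − 24 = 235; no audit gives 153 − 0 = 153. No deviation. ✓
  Unconnected: no audit gives 153 − 0 = 153; audit gives 259 − 99 = 160. Would deviate. ✗
Try well-connected → no audit, unconnected → audit:
  Under separation the VC infers type exactly: no audit → well-connected (pays 259), audit → unconnected (pays 153).
  Well-connected: no audit gives 259 − 0 = 259; audit gives 153 − 24 = 129. No deviation. ✓
  Unconnected: audit gives 153 − 99 = 54; no audit gives 259 − 0 = 259. Would deviate. ✗
Neither assignment is incentive-compatible.

None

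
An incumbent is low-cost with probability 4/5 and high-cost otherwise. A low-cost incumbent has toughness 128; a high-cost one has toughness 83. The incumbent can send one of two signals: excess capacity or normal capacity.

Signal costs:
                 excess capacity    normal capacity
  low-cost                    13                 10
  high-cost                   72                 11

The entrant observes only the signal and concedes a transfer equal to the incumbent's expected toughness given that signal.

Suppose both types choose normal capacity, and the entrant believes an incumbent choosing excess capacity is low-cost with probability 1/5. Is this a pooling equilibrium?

At the pooled signal (normal capacity) the entrant holds the prior 4/5 and pays 4/5·128 + 1/5·83 = 119. Off-path (excess capacity) belief 1/5 gives 1/5·128 + 4/5·83 = 92.
Low-cost: normal capacity gives 119 − 10 = 109; excess capacity gives 92 − 13 = 79. Stays. ✓
High-cost: normal capacity gives 119 − 11 = 108; excess capacity gives 92 − 72 = 20. Stays. ✓

Yes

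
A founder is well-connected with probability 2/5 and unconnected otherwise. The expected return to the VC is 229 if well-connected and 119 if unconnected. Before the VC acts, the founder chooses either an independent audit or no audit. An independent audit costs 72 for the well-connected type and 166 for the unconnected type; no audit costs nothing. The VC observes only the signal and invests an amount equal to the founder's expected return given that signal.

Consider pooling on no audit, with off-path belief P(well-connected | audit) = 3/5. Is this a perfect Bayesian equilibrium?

Yes

On the equilibrium path (no audit) the VC holds the prior 2/5 and pays 2/5·229 + 3/5·119 = 163. Off-path (audit) belief 3/5 gives 3/5·229 + 2/5·119 = 185.
Well-connected: no audit gives 163 − 0 = 163; audit gives 185 − 72 = 113. Stays. ✓
Unconnected: no audit gives 163 − 0 = 163; audit gives 185 − 166 = 19. Stays. ✓
Beliefs are Bayes-consistent on-path and both types best-respond.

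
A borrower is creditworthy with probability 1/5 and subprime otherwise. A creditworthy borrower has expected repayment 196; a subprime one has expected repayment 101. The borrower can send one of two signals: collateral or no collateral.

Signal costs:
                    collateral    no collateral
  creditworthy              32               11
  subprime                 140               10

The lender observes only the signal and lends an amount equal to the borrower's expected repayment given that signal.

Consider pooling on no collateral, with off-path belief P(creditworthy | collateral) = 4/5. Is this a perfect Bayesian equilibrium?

At the pooled signal (no collateral) the lender holds the prior 1/5 and pays 1/5·196 + 4/5·101 = 120. Off-path (collateral) belief 4/5 gives 4/5·196 + 1/5·101 = 177.
Creditworthy: no collateral gives 120 − 11 = 109; collateral gives 177 − 32 = 145. Deviates. ✗
Subprime: no collateral gives 120 − 10 = 110; collateral gives 177 − 140 = 37. Stays. ✓

No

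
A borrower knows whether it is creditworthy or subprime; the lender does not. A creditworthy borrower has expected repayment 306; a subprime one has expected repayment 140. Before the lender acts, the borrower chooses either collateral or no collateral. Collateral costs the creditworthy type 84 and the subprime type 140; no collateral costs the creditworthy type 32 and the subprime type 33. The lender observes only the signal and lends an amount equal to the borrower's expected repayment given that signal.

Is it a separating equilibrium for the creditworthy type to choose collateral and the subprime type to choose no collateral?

If types separate, collateral earns payment 306 and no collateral earns 140.
Creditworthy: collateral gives 306 − 84 = 222; no collateral gives 140 − 32 = 108. No deviation. ✓
Subprime: no collateral gives 140 − 33 = 107; collateral gives 306 − 140 = 166. Would deviate. ✗

No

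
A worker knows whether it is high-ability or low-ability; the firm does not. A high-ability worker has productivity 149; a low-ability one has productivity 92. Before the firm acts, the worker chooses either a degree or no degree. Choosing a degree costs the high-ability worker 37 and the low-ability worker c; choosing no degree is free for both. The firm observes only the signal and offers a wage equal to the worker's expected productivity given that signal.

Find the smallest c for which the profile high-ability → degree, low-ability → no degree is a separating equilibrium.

Under separation: degree → high-ability (pays 149); no degree → low-ability (pays 92).
High-ability: 149 − 37 = 112 ≥ 92 − 0 = 92. Holds regardless of c. ✓
Low-ability: 92 − 0 ≥ 149 − c, so c ≥ 149 − 92 = 57.

57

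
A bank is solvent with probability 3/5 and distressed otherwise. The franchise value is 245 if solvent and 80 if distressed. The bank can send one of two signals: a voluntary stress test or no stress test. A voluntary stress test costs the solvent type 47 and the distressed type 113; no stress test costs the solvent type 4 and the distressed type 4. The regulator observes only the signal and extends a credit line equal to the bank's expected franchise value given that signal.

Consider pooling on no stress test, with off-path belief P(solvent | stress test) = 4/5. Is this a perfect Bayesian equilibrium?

At the pooled signal (no stress test) the regulator holds the prior 3/5 and pays 3/5·245 + 2/5·80 = 179. Off-path (stress test) belief 4/5 gives 4/5·245 + 1/5·80 = 212.
Solvent: no stress test gives 179 − 4 = 175; stress test gives 212 − 47 = 165. Stays. ✓
Distressed: no stress test gives 179 − 4 = 175; stress test gives 212 − 113 = 99. Stays. ✓

Yes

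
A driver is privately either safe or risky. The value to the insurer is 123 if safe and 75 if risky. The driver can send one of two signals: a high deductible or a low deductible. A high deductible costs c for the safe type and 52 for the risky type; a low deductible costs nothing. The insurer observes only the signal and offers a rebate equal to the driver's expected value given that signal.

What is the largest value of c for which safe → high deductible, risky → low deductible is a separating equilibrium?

48

Under separation: high deductible → safe (pays 123); low deductible → risky (pays 75).
Risky: 75 − 0 = 75 ≥ 123 − 52 = 71. Holds regardless of c. ✓
Safe: 123 − c ≥ 75 − 0, so c ≤ 123 − 75 = 48.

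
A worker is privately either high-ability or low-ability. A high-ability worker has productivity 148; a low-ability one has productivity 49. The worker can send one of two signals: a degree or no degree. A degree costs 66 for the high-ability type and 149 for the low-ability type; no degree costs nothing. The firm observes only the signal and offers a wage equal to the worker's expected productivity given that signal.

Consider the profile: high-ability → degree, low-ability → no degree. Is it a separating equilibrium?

Yes

Under separation the firm infers type exactly: degree → high-ability (pays 148), no degree → low-ability (pays 49).
High-ability: degree gives 148 − 66 = 82; no degree gives 49 − 0 = 49. No deviation. ✓
Low-ability: no degree gives 49 − 0 = 49; degree gives 148 − 149 = -1. No deviation. ✓
Both incentive constraints hold.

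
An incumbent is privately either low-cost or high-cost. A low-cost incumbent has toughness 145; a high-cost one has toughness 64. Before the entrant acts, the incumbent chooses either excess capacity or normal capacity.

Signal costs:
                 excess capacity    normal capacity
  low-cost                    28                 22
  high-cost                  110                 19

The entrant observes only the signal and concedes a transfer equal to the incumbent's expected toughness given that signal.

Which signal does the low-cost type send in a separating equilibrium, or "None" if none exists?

excess capacity

Try low-cost → excess capacity, high-cost → normal capacity:
  If types separate, excess capacity earns payment 145 and normal capacity earns 64.
  Low-cost: excess capacity gives 145 − 28 = 117; normal capacity gives 64 − 22 = 42. No deviation. ✓
  High-cost: normal capacity gives 64 − 19 = 45; excess capacity gives 145 − 110 = 35. No deviation. ✓
Both hold — the low-cost type sends excess capacity.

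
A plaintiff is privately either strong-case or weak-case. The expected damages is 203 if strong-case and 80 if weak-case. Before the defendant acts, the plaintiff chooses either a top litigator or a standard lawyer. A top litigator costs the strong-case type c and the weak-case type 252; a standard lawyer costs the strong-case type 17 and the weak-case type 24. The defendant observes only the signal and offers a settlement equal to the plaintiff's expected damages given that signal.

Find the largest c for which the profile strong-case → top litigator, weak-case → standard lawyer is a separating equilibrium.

140

Under separation: top litigator → strong-case (pays 203); standard lawyer → weak-case (pays 80).
Weak-case: 80 − 24 = 56 ≥ 203 − 252 = -49. Holds regardless of c. ✓
Strong-case: 203 − c ≥ 80 − 17, so c ≤ 203 − 63 = 140.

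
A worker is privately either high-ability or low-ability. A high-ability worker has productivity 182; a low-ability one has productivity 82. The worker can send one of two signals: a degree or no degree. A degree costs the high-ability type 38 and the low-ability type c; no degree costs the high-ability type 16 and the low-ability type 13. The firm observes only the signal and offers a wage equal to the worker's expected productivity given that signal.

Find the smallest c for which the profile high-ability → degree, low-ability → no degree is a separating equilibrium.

Under separation: degree → high-ability (pays 182); no degree → low-ability (pays 82).
High-ability: 182 − 38 = 144 ≥ 82 − 16 = 66. Holds regardless of c. ✓
Low-ability: 82 − 13 ≥ 182 − c, so c ≥ 182 − 69 = 113.

113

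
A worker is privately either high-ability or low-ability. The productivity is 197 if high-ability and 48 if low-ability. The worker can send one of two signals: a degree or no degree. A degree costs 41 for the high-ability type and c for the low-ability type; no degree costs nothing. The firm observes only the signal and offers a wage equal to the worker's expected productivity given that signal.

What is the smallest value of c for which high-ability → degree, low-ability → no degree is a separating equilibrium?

149

Under separation: degree → high-ability (pays 197); no degree → low-ability (pays 48).
High-ability: 197 − 41 = 156 ≥ 48 − 0 = 48. Holds regardless of c. ✓
Low-ability: 48 − 0 ≥ 197 − c, so c ≥ 197 − 48 = 149.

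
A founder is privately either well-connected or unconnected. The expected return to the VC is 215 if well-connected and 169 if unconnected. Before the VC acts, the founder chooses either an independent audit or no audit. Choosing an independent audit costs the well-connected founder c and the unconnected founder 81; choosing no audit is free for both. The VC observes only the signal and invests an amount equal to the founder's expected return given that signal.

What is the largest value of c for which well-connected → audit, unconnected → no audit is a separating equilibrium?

46

Under separation: audit → well-connected (pays 215); no audit → unconnected (pays 169).
Unconnected: 169 − 0 = 169 ≥ 215 − 81 = 134. Holds regardless of c. ✓
Well-connected: 215 − c ≥ 169 − 0, so c ≤ 215 − 169 = 46.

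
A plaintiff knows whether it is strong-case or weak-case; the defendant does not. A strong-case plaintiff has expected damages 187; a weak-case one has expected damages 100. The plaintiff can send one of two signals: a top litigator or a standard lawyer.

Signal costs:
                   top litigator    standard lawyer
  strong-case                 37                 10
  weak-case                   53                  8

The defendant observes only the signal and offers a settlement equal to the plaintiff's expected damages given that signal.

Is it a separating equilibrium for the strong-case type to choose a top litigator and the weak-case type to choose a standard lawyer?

If types separate, top litigator earns payment 187 and standard lawyer earns 100.
Strong-case: top litigator gives 187 − 37 = 150; standard lawyer gives 100 − 10 = 90. No deviation. ✓
Weak-case: standard lawyer gives 100 − 8 = 92; top litigator gives 187 − 53 = 134. Would deviate. ✗

No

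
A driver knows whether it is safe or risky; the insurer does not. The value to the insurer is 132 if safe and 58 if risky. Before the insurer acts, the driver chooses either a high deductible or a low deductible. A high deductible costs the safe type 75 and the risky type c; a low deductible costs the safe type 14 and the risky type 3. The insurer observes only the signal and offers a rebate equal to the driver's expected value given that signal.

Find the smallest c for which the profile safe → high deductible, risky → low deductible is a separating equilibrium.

77

Under separation: high deductible → safe (pays 132); low deductible → risky (pays 58).
Safe: 132 − 75 = 57 ≥ 58 − 14 = 44. Holds regardless of c. ✓
Risky: 58 − 3 ≥ 132 − c, so c ≥ 132 − 55 = 77.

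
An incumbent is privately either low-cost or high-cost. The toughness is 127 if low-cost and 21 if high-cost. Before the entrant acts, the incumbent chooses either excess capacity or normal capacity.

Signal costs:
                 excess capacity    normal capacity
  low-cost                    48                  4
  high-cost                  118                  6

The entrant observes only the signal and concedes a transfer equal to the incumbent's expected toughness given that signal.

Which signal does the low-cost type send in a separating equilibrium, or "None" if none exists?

Try low-cost → excess capacity, high-cost → normal capacity:
  Under separation the entrant infers type exactly: excess capacity → low-cost (pays 127), normal capacity → high-cost (pays 21).
  Low-cost: excess capacity gives 127 − 48 = 79; normal capacity gives 21 − 4 = 17. No deviation. ✓
  High-cost: normal capacity gives 21 − 6 = 15; excess capacity gives 127 − 118 = 9. No deviation. ✓
Both hold — the low-cost type sends excess capacity.

excess capacity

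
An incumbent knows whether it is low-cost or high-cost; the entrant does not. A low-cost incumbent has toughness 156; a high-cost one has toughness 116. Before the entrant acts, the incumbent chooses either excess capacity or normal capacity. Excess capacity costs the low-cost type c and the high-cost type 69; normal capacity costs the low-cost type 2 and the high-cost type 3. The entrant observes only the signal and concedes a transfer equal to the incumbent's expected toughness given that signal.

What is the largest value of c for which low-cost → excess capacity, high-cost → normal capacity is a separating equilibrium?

Under separation: excess capacity → low-cost (pays 156); normal capacity → high-cost (pays 116).
High-cost: 116 − 3 = 113 ≥ 156 − 69 = 87. Holds regardless of c. ✓
Low-cost: 156 − c ≥ 116 − 2, so c ≤ 156 − 114 = 42.

42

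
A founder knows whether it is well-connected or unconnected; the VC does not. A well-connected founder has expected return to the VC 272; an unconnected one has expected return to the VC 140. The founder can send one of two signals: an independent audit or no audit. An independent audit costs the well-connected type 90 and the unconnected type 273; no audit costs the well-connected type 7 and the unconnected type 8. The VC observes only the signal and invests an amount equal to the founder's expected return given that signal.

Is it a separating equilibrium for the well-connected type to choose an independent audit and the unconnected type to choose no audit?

Yes

If types separate, audit earns payment 272 and no audit earns 140.
Well-connected: audit gives 272 − 90 = 182; no audit gives 140 − 7 = 133. No deviation. ✓
Unconnected: no audit gives 140 − 8 = 132; audit gives 272 − 273 = -1. No deviation. ✓
Neither type gains from mimicking the other.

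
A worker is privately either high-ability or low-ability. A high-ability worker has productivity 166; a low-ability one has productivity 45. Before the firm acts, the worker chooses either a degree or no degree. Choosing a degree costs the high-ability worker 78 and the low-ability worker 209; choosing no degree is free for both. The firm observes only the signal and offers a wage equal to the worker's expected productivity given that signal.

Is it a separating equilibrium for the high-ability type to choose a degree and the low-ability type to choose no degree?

Yes

Under separation the firm infers type exactly: degree → high-ability (pays 166), no degree → low-ability (pays 45).
High-ability: degree gives 166 − 78 = 88; no degree gives 45 − 0 = 45. No deviation. ✓
Low-ability: no degree gives 45 − 0 = 45; degree gives 166 − 209 = -43. No deviation. ✓
Both incentive constraints hold.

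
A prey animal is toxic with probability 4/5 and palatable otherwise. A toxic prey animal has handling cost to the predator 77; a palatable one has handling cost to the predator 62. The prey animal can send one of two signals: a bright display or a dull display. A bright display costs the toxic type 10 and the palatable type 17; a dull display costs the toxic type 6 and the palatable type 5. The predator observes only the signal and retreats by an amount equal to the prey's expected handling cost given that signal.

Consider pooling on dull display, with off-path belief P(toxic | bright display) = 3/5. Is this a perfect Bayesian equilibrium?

At the pooled signal (dull display) the predator holds the prior 4/5 and pays 4/5·77 + 1/5·62 = 74. Off-path (bright display) belief 3/5 gives 3/5·77 + 2/5·62 = 71.
Toxic: dull display gives 74 − 6 = 68; bright display gives 71 − 10 = 61. Stays. ✓
Palatable: dull display gives 74 − 5 = 69; bright display gives 71 − 17 = 54. Stays. ✓

Yes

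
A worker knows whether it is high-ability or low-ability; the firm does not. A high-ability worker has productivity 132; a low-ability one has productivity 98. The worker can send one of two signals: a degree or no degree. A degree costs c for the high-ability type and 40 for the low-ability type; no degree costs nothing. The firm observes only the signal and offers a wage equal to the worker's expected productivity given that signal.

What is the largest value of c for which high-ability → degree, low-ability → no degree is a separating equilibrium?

34

Under separation: degree → high-ability (pays 132); no degree → low-ability (pays 98).
Low-ability: 98 − 0 = 98 ≥ 132 − 40 = 92. Holds regardless of c. ✓
High-ability: 132 − c ≥ 98 − 0, so c ≤ 132 − 98 = 34.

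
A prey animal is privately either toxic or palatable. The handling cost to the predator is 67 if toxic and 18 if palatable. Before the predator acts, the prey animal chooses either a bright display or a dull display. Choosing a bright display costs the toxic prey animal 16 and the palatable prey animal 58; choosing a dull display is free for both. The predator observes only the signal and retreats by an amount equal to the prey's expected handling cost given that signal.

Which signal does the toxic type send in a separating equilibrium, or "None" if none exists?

bright display

Try toxic → bright display, palatable → dull display:
  If types separate, bright display earns payment 67 and dull display earns 18.
  Toxic: bright display gives 67 − 16 = 51; dull display gives 18 − 0 = 18. No deviation. ✓
  Palatable: dull display gives 18 − 0 = 18; bright display gives 67 − 58 = 9. No deviation. ✓
Both hold — the toxic type sends bright display.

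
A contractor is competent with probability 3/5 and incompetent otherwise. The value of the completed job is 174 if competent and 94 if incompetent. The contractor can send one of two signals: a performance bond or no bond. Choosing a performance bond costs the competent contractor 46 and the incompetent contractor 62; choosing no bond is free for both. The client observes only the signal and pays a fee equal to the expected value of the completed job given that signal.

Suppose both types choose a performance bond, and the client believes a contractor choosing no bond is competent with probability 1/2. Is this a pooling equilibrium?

No

At the pooled signal (bond) the client holds the prior 3/5 and pays 3/5·174 + 2/5·94 = 142. Off-path (no bond) belief 1/2 gives 1/2·174 + 1/2·94 = 134.
Competent: bond gives 142 − 46 = 96; no bond gives 134 − 0 = 134. Deviates. ✗
Incompetent: bond gives 142 − 62 = 80; no bond gives 134 − 0 = 134. Deviates. ✗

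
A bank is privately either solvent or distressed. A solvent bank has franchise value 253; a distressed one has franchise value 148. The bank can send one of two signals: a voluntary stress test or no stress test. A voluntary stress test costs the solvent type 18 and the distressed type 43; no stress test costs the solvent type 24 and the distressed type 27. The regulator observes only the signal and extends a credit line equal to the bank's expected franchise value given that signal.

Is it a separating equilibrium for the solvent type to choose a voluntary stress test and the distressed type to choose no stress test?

Under separation the regulator infers type exactly: stress test → solvent (pays 253), no stress test → distressed (pays 148).
Solvent: stress test gives 253 − 18 = 235; no stress test gives 148 − 24 = 124. No deviation. ✓
Distressed: no stress test gives 148 − 27 = 121; stress test gives 253 − 43 = 210. Would deviate. ✗

No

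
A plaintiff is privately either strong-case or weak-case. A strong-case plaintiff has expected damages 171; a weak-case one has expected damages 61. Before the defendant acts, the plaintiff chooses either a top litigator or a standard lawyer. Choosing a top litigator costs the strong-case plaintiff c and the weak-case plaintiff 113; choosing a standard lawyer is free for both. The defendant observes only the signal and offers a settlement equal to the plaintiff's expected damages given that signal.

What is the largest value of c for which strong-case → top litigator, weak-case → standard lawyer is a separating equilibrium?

110

Under separation: top litigator → strong-case (pays 171); standard lawyer → weak-case (pays 61).
Weak-case: 61 − 0 = 61 ≥ 171 − 113 = 58. Holds regardless of c. ✓
Strong-case: 171 − c ≥ 61 − 0, so c ≤ 171 − 61 = 110.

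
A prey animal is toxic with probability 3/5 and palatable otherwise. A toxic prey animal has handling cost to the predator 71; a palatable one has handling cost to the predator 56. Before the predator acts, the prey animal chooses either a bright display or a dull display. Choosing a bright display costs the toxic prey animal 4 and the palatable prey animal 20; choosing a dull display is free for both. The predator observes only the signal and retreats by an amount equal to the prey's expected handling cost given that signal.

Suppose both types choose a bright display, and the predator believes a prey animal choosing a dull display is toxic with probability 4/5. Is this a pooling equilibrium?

No

On the equilibrium path (bright display) the predator holds the prior 3/5 and pays 3/5·71 + 2/5·56 = 65. Off-path (dull display) belief 4/5 gives 4/5·71 + 1/5·56 = 68.
Toxic: bright display gives 65 − 4 = 61; dull display gives 68 − 0 = 68. Deviates. ✗
Palatable: bright display gives 65 − 20 = 45; dull display gives 68 − 0 = 68. Deviates. ✗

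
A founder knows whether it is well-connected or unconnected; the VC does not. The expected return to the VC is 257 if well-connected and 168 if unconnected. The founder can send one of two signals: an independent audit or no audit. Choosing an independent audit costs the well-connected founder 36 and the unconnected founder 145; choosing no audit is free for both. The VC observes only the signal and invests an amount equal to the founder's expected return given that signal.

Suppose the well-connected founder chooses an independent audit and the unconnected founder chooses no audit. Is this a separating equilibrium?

If types separate, audit earns payment 257 and no audit earns 168.
Well-connected: audit gives 257 − 36 = 221; no audit gives 168 − 0 = 168. No deviation. ✓
Unconnected: no audit gives 168 − 0 = 168; audit gives 257 − 145 = 112. No deviation. ✓
Both incentive constraints hold.

Yes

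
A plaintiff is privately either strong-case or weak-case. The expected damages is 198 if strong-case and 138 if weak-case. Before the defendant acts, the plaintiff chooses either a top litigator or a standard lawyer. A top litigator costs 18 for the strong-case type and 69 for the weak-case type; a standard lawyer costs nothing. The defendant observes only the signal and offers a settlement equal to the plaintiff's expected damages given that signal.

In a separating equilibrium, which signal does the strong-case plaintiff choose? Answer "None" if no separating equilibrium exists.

Try strong-case → top litigator, weak-case → standard lawyer:
  If types separate, top litigator earns payment 198 and standard lawyer earns 138.
  Strong-case: top litigator gives 198 − 18 = 180; standard lawyer gives 138 − 0 = 138. No deviation. ✓
  Weak-case: standard lawyer gives 138 − 0 = 138; top litigator gives 198 − 69 = 129. No deviation. ✓
Both hold — the strong-case type sends top litigator.

top litigator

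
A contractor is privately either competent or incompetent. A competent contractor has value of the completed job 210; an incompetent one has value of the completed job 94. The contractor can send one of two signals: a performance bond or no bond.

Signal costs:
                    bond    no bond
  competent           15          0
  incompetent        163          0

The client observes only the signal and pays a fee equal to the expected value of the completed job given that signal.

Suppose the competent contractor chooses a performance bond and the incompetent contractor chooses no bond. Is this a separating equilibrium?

Yes

Under separation the client infers type exactly: bond → competent (pays 210), no bond → incompetent (pays 94).
Competent: bond gives 210 − 15 = 195; no bond gives 94 − 0 = 94. No deviation. ✓
Incompetent: no bond gives 94 − 0 = 94; bond gives 210 − 163 = 47. No deviation. ✓
Both incentive constraints hold.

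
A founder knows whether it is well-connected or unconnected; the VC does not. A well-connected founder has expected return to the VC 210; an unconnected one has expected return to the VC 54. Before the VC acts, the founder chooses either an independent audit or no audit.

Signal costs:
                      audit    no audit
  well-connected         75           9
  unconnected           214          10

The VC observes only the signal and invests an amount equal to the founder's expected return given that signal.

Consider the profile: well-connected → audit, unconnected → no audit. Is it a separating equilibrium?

Yes

If types separate, audit earns payment 210 and no audit earns 54.
Well-connected: audit gives 210 − 75 = 135; no audit gives 54 − 9 = 45. No deviation. ✓
Unconnected: no audit gives 54 − 10 = 44; audit gives 210 − 214 = -4. No deviation. ✓
Both incentive constraints hold.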